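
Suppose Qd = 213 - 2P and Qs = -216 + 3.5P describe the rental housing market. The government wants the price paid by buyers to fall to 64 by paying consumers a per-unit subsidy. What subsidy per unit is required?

Required subsidy s = 22 per unit

At a buyer price of 64, quantity demanded is 213 − 2·64 = 85.
Sellers supply 85 only when they receive Ps with -216 + 3.5·Ps = 85, i.e. Ps = 86.
s = Ps − Pb = 86 − 64 = 22.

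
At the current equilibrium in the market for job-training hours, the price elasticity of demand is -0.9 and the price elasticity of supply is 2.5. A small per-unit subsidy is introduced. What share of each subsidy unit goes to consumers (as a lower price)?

For a small subsidy around the equilibrium, the benefit split depends on the relative slopes, which at a point are proportional to the elasticities.
Buyer share = εs/(εs + |εd|) = 2.5/(2.5 + 0.9) = 25/34; seller share = |εd|/(εs + |εd|) = 9/34.

Consumer share = 25/34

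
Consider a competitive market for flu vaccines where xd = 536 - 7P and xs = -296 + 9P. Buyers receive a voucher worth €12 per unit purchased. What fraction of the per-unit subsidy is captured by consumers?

Pre-subsidy: 536 - 7P = -296 + 9P gives P* = 52, x* = 172.
With the rebate, buyers effectively pay Pb = Ps − 12, where Ps is the price sellers receive.
Demand in terms of Ps becomes xd = 536 − 7(Ps − 12) = 620 - 7Ps. Setting this equal to supply: 620 - 7Ps = -296 + 9Ps, so Ps = 57.25.
Buyers pay Pb = 57.25 − 12 = 45.25; x' = -296 + 9·57.25 = 219.25.
Buyers' price falls by P* − Pb = 52 − 45.25 = 6.75; sellers' price rises by Ps − P* = 57.25 − 52 = 5.25.
So consumers capture 6.75/12 = 0.5625 of each unit of subsidy.

Consumer share = 0.5625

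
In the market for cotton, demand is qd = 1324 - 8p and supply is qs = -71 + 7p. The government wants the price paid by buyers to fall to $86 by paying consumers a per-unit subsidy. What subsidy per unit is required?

Required subsidy s = $15 per unit

At a buyer price of 86, quantity demanded is 1324 − 8·86 = 636.
Sellers supply 636 only when they receive ps with -71 + 7·ps = 636, i.e. ps = 101.
s = ps − pb = 101 − 86 = 15.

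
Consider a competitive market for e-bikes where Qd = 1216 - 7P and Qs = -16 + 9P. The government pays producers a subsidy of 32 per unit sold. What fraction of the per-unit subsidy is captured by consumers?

Consumer share = 0.5625

Pre-subsidy: 1216 - 7P = -16 + 9P gives P* = 77, Q* = 677.
With the subsidy, sellers receive Ps = Pb + 32 for each unit, where Pb is the price buyers pay.
Supply in terms of Pb becomes Qs = -16 + 9(Pb + 32) = 272 + 9Pb. Setting this equal to demand: 1216 - 7Pb = 272 + 9Pb, so Pb = 59.
Sellers receive Ps = 59 + 32 = 91; Q' = 1216 − 7·59 = 803.
Buyers' price falls by P* − Pb = 77 − 59 = 18; sellers' price rises by Ps − P* = 91 − 77 = 14.
So consumers capture 18/32 = 0.5625 of each unit of subsidy.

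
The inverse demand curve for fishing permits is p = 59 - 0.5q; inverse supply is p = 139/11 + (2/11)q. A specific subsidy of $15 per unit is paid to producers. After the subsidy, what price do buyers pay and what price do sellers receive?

Buyers pay $14; sellers receive $29

Pre-subsidy: 59 - 0.5q = 139/11 + (2/11)q gives q* = 68 and p* = 25.
With the subsidy, sellers receive ps = pb + 15 for each unit, where pb is the price buyers pay.
On the curves, pb = 59 - 0.5q and ps = 139/11 + (2/11)q; the wedge ps − pb = 15 gives 139/11 + (2/11)q − (59 - 0.5q) = 15, so q' = 90.
Then pb = 59 − 0.5·90 = 14 and ps = 139/11 + (2/11)·90 = 29.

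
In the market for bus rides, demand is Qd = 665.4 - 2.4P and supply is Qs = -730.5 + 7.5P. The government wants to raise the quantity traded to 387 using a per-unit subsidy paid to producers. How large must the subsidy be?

At Q = 387, invert demand for the buyer price: Pb = (665.4 − 387)/2.4 = 116; invert supply for the seller price: Ps = (387 − (-730.5))/7.5 = 149.
The subsidy must fill the gap: s = Ps − Pb = 149 − 116 = 33.

Required subsidy s = 33 per unit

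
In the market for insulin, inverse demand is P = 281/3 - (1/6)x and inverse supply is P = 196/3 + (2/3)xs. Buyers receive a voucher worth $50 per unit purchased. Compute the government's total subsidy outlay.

Government cost = $4700

Pre-subsidy: 281/3 - (1/6)x = 196/3 + (2/3)x gives x* = 34 and P* = 88.
With the rebate, buyers effectively pay Pb = Ps − 50, where Ps is the price sellers receive.
On the curves, Pb = 281/3 - (1/6)x and Ps = 196/3 + (2/3)x; the wedge Ps − Pb = 50 gives 196/3 + (2/3)x − (281/3 - (1/6)x) = 50, so x' = 94.
Then Pb = 281/3 − (1/6)·94 = 78 and Ps = 196/3 + (2/3)·94 = 128.
Government outlay = subsidy × quantity = 50 × 94 = 4700.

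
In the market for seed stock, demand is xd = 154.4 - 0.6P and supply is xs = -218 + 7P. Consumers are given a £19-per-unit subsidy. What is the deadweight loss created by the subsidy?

Deadweight loss = £99.75

Pre-subsidy: 154.4 - 0.6P = -218 + 7P gives P* = 49, x* = 125.
With the rebate, buyers effectively pay Pb = Ps − 19, where Ps is the price sellers receive.
Demand in terms of Ps becomes xd = 154.4 − 0.6(Ps − 19) = 165.8 - 0.6Ps. Setting this equal to supply: 165.8 - 0.6Ps = -218 + 7Ps, so Ps = 50.5.
Buyers pay Pb = 50.5 − 19 = 31.5; x' = -218 + 7·50.5 = 135.5.
The subsidy expands output by 135.5 − 125 = 10.5 past the efficient level; on those units the gap between marginal cost and willingness to pay runs from 0 up to 19.
DWL = ½ × 19 × 10.5 = 99.75.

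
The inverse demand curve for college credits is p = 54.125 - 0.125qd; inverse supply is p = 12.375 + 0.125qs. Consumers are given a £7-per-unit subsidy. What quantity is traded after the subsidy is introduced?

Pre-subsidy: 54.125 - 0.125q = 12.375 + 0.125q gives q* = 167 and p* = 33.25.
With the rebate, buyers effectively pay pb = ps − 7, where ps is the price sellers receive.
On the curves, pb = 54.125 - 0.125q and ps = 12.375 + 0.125q; the wedge ps − pb = 7 gives 12.375 + 0.125q − (54.125 - 0.125q) = 7, so q' = 195.
Then pb = 54.125 − 0.125·195 = 29.75 and ps = 12.375 + 0.125·195 = 36.75.

q' = 195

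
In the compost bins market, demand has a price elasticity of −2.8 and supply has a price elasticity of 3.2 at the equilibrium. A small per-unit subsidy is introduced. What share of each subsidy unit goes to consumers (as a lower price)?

For a small subsidy around the equilibrium, the benefit split depends on the relative slopes, which at a point are proportional to the elasticities.
Buyer share = εs/(εs + |εd|) = 3.2/(3.2 + 2.8) = 8/15; seller share = |εd|/(εs + |εd|) = 7/15.

Consumer share = 8/15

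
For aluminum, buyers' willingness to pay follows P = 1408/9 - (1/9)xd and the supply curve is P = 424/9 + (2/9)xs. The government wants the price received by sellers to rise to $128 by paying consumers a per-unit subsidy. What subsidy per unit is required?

At a seller price of 128, quantity supplied is -212 + 4.5·128 = 364.
Buyers absorb 364 only when they pay Pb = 1408/9 − (1/9)·364 = 116.
s = Ps − Pb = 128 − 116 = 12.

Required subsidy s = $12 per unit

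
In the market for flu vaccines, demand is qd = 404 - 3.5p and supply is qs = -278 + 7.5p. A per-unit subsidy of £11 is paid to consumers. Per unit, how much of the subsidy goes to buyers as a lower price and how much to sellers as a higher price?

Buyers gain £7.5 per unit; sellers gain £3.5 per unit

Pre-subsidy: 404 - 3.5p = -278 + 7.5p gives p* = 62, q* = 187.
With the rebate, buyers effectively pay pb = ps − 11, where ps is the price sellers receive.
Demand in terms of ps becomes qd = 404 − 3.5(ps − 11) = 442.5 - 3.5ps. Setting this equal to supply: 442.5 - 3.5ps = -278 + 7.5ps, so ps = 65.5.
Buyers pay pb = 65.5 − 11 = 54.5; q' = -278 + 7.5·65.5 = 213.25.
Buyers' price falls by p* − pb = 62 − 54.5 = 7.5; sellers' price rises by ps − p* = 65.5 − 62 = 3.5.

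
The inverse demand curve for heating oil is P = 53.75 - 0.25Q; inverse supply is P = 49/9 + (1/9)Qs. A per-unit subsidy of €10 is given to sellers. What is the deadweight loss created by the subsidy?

Deadweight loss = 1800/13

Pre-subsidy: 53.75 - 0.25Q = 49/9 + (1/9)Q gives Q* = 1739/13 and P* = 264/13.
With the subsidy, sellers receive Ps = Pb + 10 for each unit, where Pb is the price buyers pay.
On the curves, Pb = 53.75 - 0.25Q and Ps = 49/9 + (1/9)Q; the wedge Ps − Pb = 10 gives 49/9 + (1/9)Q − (53.75 - 0.25Q) = 10, so Q' = 2099/13.
Then Pb = 53.75 − 0.25·(2099/13) = 174/13 and Ps = 49/9 + (1/9)·(2099/13) = 304/13.
The subsidy expands output by 2099/13 − 1739/13 = 360/13 past the efficient level; on those units the gap between marginal cost and willingness to pay runs from 0 up to 10.
DWL = ½ × 10 × 360/13 = 1800/13.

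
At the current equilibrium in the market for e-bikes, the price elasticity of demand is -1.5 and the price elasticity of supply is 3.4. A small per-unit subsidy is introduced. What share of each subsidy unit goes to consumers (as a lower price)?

For a small subsidy around the equilibrium, the benefit split depends on the relative slopes, which at a point are proportional to the elasticities.
Buyer share = εs/(εs + |εd|) = 3.4/(3.4 + 1.5) = 34/49; seller share = |εd|/(εs + |εd|) = 15/49.

Consumer share = 34/49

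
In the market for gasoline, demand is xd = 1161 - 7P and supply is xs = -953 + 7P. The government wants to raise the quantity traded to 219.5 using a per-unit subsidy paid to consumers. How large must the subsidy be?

At x = 219.5, invert demand for the buyer price: Pb = (1161 − 219.5)/7 = 134.5; invert supply for the seller price: Ps = (219.5 − (-953))/7 = 167.5.
The subsidy must fill the gap: s = Ps − Pb = 167.5 − 134.5 = 33.

Required subsidy s = 33 per unit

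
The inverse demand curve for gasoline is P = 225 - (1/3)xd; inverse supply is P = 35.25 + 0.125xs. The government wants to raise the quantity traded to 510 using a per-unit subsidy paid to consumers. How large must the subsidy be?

Required subsidy s = 44 per unit

At x = 510, from the demand curve buyers pay Pb = 225 − (1/3)·510 = 55; from the supply curve sellers need Ps = 35.25 + 0.125·510 = 99.
The subsidy must fill the gap: s = Ps − Pb = 99 − 55 = 44.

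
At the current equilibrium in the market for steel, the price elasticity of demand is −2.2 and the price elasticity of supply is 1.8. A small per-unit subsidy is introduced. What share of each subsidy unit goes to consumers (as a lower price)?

Consumer share = 0.45

For a small subsidy around the equilibrium, the benefit split depends on the relative slopes, which at a point are proportional to the elasticities.
Buyer share = εs/(εs + |εd|) = 1.8/(1.8 + 2.2) = 0.45; seller share = |εd|/(εs + |εd|) = 0.55.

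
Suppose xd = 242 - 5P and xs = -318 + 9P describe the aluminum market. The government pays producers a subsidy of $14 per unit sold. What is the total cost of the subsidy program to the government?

Pre-subsidy: 242 - 5P = -318 + 9P gives P* = 40, x* = 42.
With the subsidy, sellers receive Ps = Pb + 14 for each unit, where Pb is the price buyers pay.
Supply in terms of Pb becomes xs = -318 + 9(Pb + 14) = -192 + 9Pb. Setting this equal to demand: 242 - 5Pb = -192 + 9Pb, so Pb = 31.
Sellers receive Ps = 31 + 14 = 45; x' = 242 − 5·31 = 87.
Government outlay = subsidy × quantity = 14 × 87 = 1218.

Government cost = $1218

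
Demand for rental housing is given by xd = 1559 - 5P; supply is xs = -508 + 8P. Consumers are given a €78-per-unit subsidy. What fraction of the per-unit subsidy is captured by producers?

Pre-subsidy: 1559 - 5P = -508 + 8P gives P* = 159, x* = 764.
With the rebate, buyers effectively pay Pb = Ps − 78, where Ps is the price sellers receive.
Demand in terms of Ps becomes xd = 1559 − 5(Ps − 78) = 1949 - 5Ps. Setting this equal to supply: 1949 - 5Ps = -508 + 8Ps, so Ps = 189.
Buyers pay Pb = 189 − 78 = 111; x' = -508 + 8·189 = 1004.
Buyers' price falls by P* − Pb = 159 − 111 = 48; sellers' price rises by Ps − P* = 189 − 159 = 30.
So producers capture 30/78 = 5/13 of each unit of subsidy.

Producer share = 5/13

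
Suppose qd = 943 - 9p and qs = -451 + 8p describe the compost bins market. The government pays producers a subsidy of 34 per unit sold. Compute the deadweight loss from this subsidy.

Pre-subsidy: 943 - 9p = -451 + 8p gives p* = 82, q* = 205.
With the subsidy, sellers receive ps = pb + 34 for each unit, where pb is the price buyers pay.
Supply in terms of pb becomes qs = -451 + 8(pb + 34) = -179 + 8pb. Setting this equal to demand: 943 - 9pb = -179 + 8pb, so pb = 66.
Sellers receive ps = 66 + 34 = 100; q' = 943 − 9·66 = 349.
The subsidy expands output by 349 − 205 = 144 past the efficient level; on those units the gap between marginal cost and willingness to pay runs from 0 up to 34.
DWL = ½ × 34 × 144 = 2448.

Deadweight loss = 2448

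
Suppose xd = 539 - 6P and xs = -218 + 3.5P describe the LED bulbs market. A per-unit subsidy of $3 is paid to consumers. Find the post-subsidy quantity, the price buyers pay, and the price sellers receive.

x' = 1283/19; buyers pay 1493/19; sellers receive 1550/19

Pre-subsidy: 539 - 6P = -218 + 3.5P gives P* = 1514/19, x* = 1157/19.
With the rebate, buyers effectively pay Pb = Ps − 3, where Ps is the price sellers receive.
Demand in terms of Ps becomes xd = 539 − 6(Ps − 3) = 557 - 6Ps. Setting this equal to supply: 557 - 6Ps = -218 + 3.5Ps, so Ps = 1550/19.
Buyers pay Pb = 1550/19 − 3 = 1493/19; x' = -218 + 3.5·(1550/19) = 1283/19.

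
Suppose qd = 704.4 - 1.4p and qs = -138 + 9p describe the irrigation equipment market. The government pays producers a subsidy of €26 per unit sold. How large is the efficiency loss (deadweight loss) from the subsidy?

Deadweight loss = €409.5

Pre-subsidy: 704.4 - 1.4p = -138 + 9p gives p* = 81, q* = 591.
With the subsidy, sellers receive ps = pb + 26 for each unit, where pb is the price buyers pay.
Supply in terms of pb becomes qs = -138 + 9(pb + 26) = 96 + 9pb. Setting this equal to demand: 704.4 - 1.4pb = 96 + 9pb, so pb = 58.5.
Sellers receive ps = 58.5 + 26 = 84.5; q' = 704.4 − 1.4·58.5 = 622.5.
The subsidy expands output by 622.5 − 591 = 31.5 past the efficient level; on those units the gap between marginal cost and willingness to pay runs from 0 up to 26.
DWL = ½ × 26 × 31.5 = 409.5.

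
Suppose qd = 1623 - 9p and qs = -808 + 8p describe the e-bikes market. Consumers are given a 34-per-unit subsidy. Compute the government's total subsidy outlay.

Government cost = 16320

Pre-subsidy: 1623 - 9p = -808 + 8p gives p* = 143, q* = 336.
With the rebate, buyers effectively pay pb = ps − 34, where ps is the price sellers receive.
Demand in terms of ps becomes qd = 1623 − 9(ps − 34) = 1929 - 9ps. Setting this equal to supply: 1929 - 9ps = -808 + 8ps, so ps = 161.
Buyers pay pb = 161 − 34 = 127; q' = -808 + 8·161 = 480.
Government outlay = subsidy × quantity = 34 × 480 = 16320.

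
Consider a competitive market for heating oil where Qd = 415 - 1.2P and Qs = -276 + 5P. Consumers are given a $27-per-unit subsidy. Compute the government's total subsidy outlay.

Government cost = 257283/31

Pre-subsidy: 415 - 1.2P = -276 + 5P gives P* = 3455/31, Q* = 8719/31.
With the rebate, buyers effectively pay Pb = Ps − 27, where Ps is the price sellers receive.
Demand in terms of Ps becomes Qd = 415 − 1.2(Ps − 27) = 447.4 - 1.2Ps. Setting this equal to supply: 447.4 - 1.2Ps = -276 + 5Ps, so Ps = 3617/31.
Buyers pay Pb = 3617/31 − 27 = 2780/31; Q' = -276 + 5·(3617/31) = 9529/31.
Government outlay = subsidy × quantity = 27 × 9529/31 = 257283/31.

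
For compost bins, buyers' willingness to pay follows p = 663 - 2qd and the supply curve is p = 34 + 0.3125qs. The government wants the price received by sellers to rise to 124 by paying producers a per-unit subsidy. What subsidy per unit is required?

Required subsidy s = 37 per unit

At a seller price of 124, quantity supplied is -108.8 + 3.2·124 = 288.
Buyers absorb 288 only when they pay pb = 663 − 2·288 = 87.
s = ps − pb = 124 − 87 = 37.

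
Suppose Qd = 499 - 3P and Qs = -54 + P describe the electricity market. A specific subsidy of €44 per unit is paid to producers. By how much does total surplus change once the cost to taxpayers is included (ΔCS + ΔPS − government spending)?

Net change in total surplus = -€726

Pre-subsidy: 499 - 3P = -54 + P gives P* = 138.25, Q* = 84.25.
With the subsidy, sellers receive Ps = Pb + 44 for each unit, where Pb is the price buyers pay.
Supply in terms of Pb becomes Qs = -54 + 1(Pb + 44) = -10 + Pb. Setting this equal to demand: 499 - 3Pb = -10 + Pb, so Pb = 127.25.
Sellers receive Ps = 127.25 + 44 = 171.25; Q' = 499 − 3·127.25 = 117.25.
ΔCS = ½(84.25 + 117.25)(138.25 − 127.25) = 1108.25; ΔPS = ½(84.25 + 117.25)(171.25 − 138.25) = 3324.75.
Government spending = 44 × 117.25 = 5159.
Net change = 1108.25 + 3324.75 − 5159 = -726. The loss equals the DWL triangle ½·44·33.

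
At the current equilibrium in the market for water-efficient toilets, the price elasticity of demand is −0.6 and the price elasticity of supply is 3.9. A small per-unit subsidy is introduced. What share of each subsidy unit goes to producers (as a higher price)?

For a small subsidy around the equilibrium, the benefit split depends on the relative slopes, which at a point are proportional to the elasticities.
Buyer share = εs/(εs + |εd|) = 3.9/(3.9 + 0.6) = 13/15; seller share = |εd|/(εs + |εd|) = 2/15.
So producers capture 2/15 of the subsidy.

Producer share = 2/15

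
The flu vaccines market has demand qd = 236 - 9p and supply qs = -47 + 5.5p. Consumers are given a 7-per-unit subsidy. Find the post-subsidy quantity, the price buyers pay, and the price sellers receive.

q' = 2443/29; buyers pay 489/29; sellers receive 692/29

Pre-subsidy: 236 - 9p = -47 + 5.5p gives p* = 566/29, q* = 1750/29.
With the rebate, buyers effectively pay pb = ps − 7, where ps is the price sellers receive.
Demand in terms of ps becomes qd = 236 − 9(ps − 7) = 299 - 9ps. Setting this equal to supply: 299 - 9ps = -47 + 5.5ps, so ps = 692/29.
Buyers pay pb = 692/29 − 7 = 489/29; q' = -47 + 5.5·(692/29) = 2443/29.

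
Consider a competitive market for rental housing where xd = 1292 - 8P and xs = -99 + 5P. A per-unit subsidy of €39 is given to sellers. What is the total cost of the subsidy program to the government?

Pre-subsidy: 1292 - 8P = -99 + 5P gives P* = 107, x* = 436.
With the subsidy, sellers receive Ps = Pb + 39 for each unit, where Pb is the price buyers pay.
Supply in terms of Pb becomes xs = -99 + 5(Pb + 39) = 96 + 5Pb. Setting this equal to demand: 1292 - 8Pb = 96 + 5Pb, so Pb = 92.
Sellers receive Ps = 92 + 39 = 131; x' = 1292 − 8·92 = 556.
Government outlay = subsidy × quantity = 39 × 556 = 21684.

Government cost = €21684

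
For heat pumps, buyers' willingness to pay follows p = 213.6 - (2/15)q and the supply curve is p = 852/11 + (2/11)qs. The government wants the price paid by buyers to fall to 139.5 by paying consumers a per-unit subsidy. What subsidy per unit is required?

At a buyer price of 139.5, quantity demanded is 1602 − 7.5·139.5 = 555.75.
Sellers supply 555.75 only when they receive ps = 852/11 + (2/11)·555.75 = 178.5.
s = ps − pb = 178.5 − 139.5 = 39.

Required subsidy s = 39 per unit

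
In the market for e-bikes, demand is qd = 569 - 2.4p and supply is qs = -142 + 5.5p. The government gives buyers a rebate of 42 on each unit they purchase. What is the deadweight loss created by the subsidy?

Deadweight loss = 116424/79

Pre-subsidy: 569 - 2.4p = -142 + 5.5p gives p* = 90, q* = 353.
With the rebate, buyers effectively pay pb = ps − 42, where ps is the price sellers receive.
Demand in terms of ps becomes qd = 569 − 2.4(ps − 42) = 669.8 - 2.4ps. Setting this equal to supply: 669.8 - 2.4ps = -142 + 5.5ps, so ps = 8118/79.
Buyers pay pb = 8118/79 − 42 = 4800/79; q' = -142 + 5.5·(8118/79) = 33431/79.
The subsidy expands output by 33431/79 − 353 = 5544/79 past the efficient level; on those units the gap between marginal cost and willingness to pay runs from 0 up to 42.
DWL = ½ × 42 × 5544/79 = 116424/79.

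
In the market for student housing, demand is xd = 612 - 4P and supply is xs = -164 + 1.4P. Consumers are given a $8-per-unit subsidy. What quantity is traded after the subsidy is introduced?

Pre-subsidy: 612 - 4P = -164 + 1.4P gives P* = 3880/27, x* = 1004/27.
With the rebate, buyers effectively pay Pb = Ps − 8, where Ps is the price sellers receive.
Demand in terms of Ps becomes xd = 612 − 4(Ps − 8) = 644 - 4Ps. Setting this equal to supply: 644 - 4Ps = -164 + 1.4Ps, so Ps = 4040/27.
Buyers pay Pb = 4040/27 − 8 = 3824/27; x' = -164 + 1.4·(4040/27) = 1228/27.

x' = 1228/27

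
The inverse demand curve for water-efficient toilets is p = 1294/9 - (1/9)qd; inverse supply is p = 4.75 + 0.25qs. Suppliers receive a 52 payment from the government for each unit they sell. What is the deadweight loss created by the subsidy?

Deadweight loss = 3744

Pre-subsidy: 1294/9 - (1/9)q = 4.75 + 0.25q gives q* = 385 and p* = 101.
With the subsidy, sellers receive ps = pb + 52 for each unit, where pb is the price buyers pay.
On the curves, pb = 1294/9 - (1/9)q and ps = 4.75 + 0.25q; the wedge ps − pb = 52 gives 4.75 + 0.25q − (1294/9 - (1/9)q) = 52, so q' = 529.
Then pb = 1294/9 − (1/9)·529 = 85 and ps = 4.75 + 0.25·529 = 137.
The subsidy expands output by 529 − 385 = 144 past the efficient level; on those units the gap between marginal cost and willingness to pay runs from 0 up to 52.
DWL = ½ × 52 × 144 = 3744.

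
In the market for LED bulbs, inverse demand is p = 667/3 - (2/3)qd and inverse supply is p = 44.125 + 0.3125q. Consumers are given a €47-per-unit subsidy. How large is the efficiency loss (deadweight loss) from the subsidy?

Pre-subsidy: 667/3 - (2/3)q = 44.125 + 0.3125q gives q* = 182 and p* = 101.
With the rebate, buyers effectively pay pb = ps − 47, where ps is the price sellers receive.
On the curves, pb = 667/3 - (2/3)q and ps = 44.125 + 0.3125q; the wedge ps − pb = 47 gives 44.125 + 0.3125q − (667/3 - (2/3)q) = 47, so q' = 230.
Then pb = 667/3 − (2/3)·230 = 69 and ps = 44.125 + 0.3125·230 = 116.
The subsidy expands output by 230 − 182 = 48 past the efficient level; on those units the gap between marginal cost and willingness to pay runs from 0 up to 47.
DWL = ½ × 47 × 48 = 1128.

Deadweight loss = €1128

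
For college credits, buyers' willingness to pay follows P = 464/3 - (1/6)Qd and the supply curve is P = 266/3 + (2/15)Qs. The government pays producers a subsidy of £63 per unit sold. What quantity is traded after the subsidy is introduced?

Q' = 430

Pre-subsidy: 464/3 - (1/6)Q = 266/3 + (2/15)Q gives Q* = 220 and P* = 118.
With the subsidy, sellers receive Ps = Pb + 63 for each unit, where Pb is the price buyers pay.
On the curves, Pb = 464/3 - (1/6)Q and Ps = 266/3 + (2/15)Q; the wedge Ps − Pb = 63 gives 266/3 + (2/15)Q − (464/3 - (1/6)Q) = 63, so Q' = 430.
Then Pb = 464/3 − (1/6)·430 = 83 and Ps = 266/3 + (2/15)·430 = 146.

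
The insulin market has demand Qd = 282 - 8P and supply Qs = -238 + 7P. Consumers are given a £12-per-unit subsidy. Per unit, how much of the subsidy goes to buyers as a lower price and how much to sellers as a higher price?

Buyers gain £5.6 per unit; sellers gain £6.4 per unit

Pre-subsidy: 282 - 8P = -238 + 7P gives P* = 104/3, Q* = 14/3.
With the rebate, buyers effectively pay Pb = Ps − 12, where Ps is the price sellers receive.
Demand in terms of Ps becomes Qd = 282 − 8(Ps − 12) = 378 - 8Ps. Setting this equal to supply: 378 - 8Ps = -238 + 7Ps, so Ps = 616/15.
Buyers pay Pb = 616/15 − 12 = 436/15; Q' = -238 + 7·(616/15) = 742/15.
Buyers' price falls by P* − Pb = 104/3 − 436/15 = 5.6; sellers' price rises by Ps − P* = 616/15 − 104/3 = 6.4.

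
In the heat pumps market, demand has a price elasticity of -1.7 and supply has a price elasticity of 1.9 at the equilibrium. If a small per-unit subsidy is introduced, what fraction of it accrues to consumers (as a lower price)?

For a small subsidy around the equilibrium, the benefit split depends on the relative slopes, which at a point are proportional to the elasticities.
Buyer share = εs/(εs + |εd|) = 1.9/(1.9 + 1.7) = 19/36; seller share = |εd|/(εs + |εd|) = 17/36.

Consumer share = 19/36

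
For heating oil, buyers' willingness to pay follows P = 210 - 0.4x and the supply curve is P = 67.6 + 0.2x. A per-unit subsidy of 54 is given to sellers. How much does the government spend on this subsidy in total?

Government cost = 17676

Pre-subsidy: 210 - 0.4x = 67.6 + 0.2x gives x* = 712/3 and P* = 1726/15.
With the subsidy, sellers receive Ps = Pb + 54 for each unit, where Pb is the price buyers pay.
On the curves, Pb = 210 - 0.4x and Ps = 67.6 + 0.2x; the wedge Ps − Pb = 54 gives 67.6 + 0.2x − (210 - 0.4x) = 54, so x' = 982/3.
Then Pb = 210 − 0.4·(982/3) = 1186/15 and Ps = 67.6 + 0.2·(982/3) = 1996/15.
Government outlay = subsidy × quantity = 54 × 982/3 = 17676.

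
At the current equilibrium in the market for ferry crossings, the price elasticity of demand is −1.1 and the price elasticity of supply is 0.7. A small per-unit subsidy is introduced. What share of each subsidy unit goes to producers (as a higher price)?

Producer share = 11/18

For a small subsidy around the equilibrium, the benefit split depends on the relative slopes, which at a point are proportional to the elasticities.
Buyer share = εs/(εs + |εd|) = 0.7/(0.7 + 1.1) = 7/18; seller share = |εd|/(εs + |εd|) = 11/18.
So producers capture 11/18 of the subsidy.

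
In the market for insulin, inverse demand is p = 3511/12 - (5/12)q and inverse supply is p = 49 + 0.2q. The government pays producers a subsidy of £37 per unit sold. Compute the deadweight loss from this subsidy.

Deadweight loss = £1110

Pre-subsidy: 3511/12 - (5/12)q = 49 + 0.2q gives q* = 395 and p* = 128.
With the subsidy, sellers receive ps = pb + 37 for each unit, where pb is the price buyers pay.
On the curves, pb = 3511/12 - (5/12)q and ps = 49 + 0.2q; the wedge ps − pb = 37 gives 49 + 0.2q − (3511/12 - (5/12)q) = 37, so q' = 455.
Then pb = 3511/12 − (5/12)·455 = 103 and ps = 49 + 0.2·455 = 140.
The subsidy expands output by 455 − 395 = 60 past the efficient level; on those units the gap between marginal cost and willingness to pay runs from 0 up to 37.
DWL = ½ × 37 × 60 = 1110.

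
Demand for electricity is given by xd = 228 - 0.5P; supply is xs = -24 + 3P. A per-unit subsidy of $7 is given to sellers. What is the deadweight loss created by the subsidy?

Deadweight loss = $10.5

Pre-subsidy: 228 - 0.5P = -24 + 3P gives P* = 72, x* = 192.
With the subsidy, sellers receive Ps = Pb + 7 for each unit, where Pb is the price buyers pay.
Supply in terms of Pb becomes xs = -24 + 3(Pb + 7) = -3 + 3Pb. Setting this equal to demand: 228 - 0.5Pb = -3 + 3Pb, so Pb = 66.
Sellers receive Ps = 66 + 7 = 73; x' = 228 − 0.5·66 = 195.
The subsidy expands output by 195 − 192 = 3 past the efficient level; on those units the gap between marginal cost and willingness to pay runs from 0 up to 7.
DWL = ½ × 7 × 3 = 10.5.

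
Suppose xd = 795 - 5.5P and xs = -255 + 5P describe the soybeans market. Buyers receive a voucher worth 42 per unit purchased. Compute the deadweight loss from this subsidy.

Deadweight loss = 2310

Pre-subsidy: 795 - 5.5P = -255 + 5P gives P* = 100, x* = 245.
With the rebate, buyers effectively pay Pb = Ps − 42, where Ps is the price sellers receive.
Demand in terms of Ps becomes xd = 795 − 5.5(Ps − 42) = 1026 - 5.5Ps. Setting this equal to supply: 1026 - 5.5Ps = -255 + 5Ps, so Ps = 122.
Buyers pay Pb = 122 − 42 = 80; x' = -255 + 5·122 = 355.
The subsidy expands output by 355 − 245 = 110 past the efficient level; on those units the gap between marginal cost and willingness to pay runs from 0 up to 42.
DWL = ½ × 42 × 110 = 2310.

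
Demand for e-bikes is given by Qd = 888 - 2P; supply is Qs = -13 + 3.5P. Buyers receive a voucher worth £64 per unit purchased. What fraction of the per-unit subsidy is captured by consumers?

Consumer share = 7/11

Pre-subsidy: 888 - 2P = -13 + 3.5P gives P* = 1802/11, Q* = 6164/11.
With the rebate, buyers effectively pay Pb = Ps − 64, where Ps is the price sellers receive.
Demand in terms of Ps becomes Qd = 888 − 2(Ps − 64) = 1016 - 2Ps. Setting this equal to supply: 1016 - 2Ps = -13 + 3.5Ps, so Ps = 2058/11.
Buyers pay Pb = 2058/11 − 64 = 1354/11; Q' = -13 + 3.5·(2058/11) = 7060/11.
Buyers' price falls by P* − Pb = 1802/11 − 1354/11 = 448/11; sellers' price rises by Ps − P* = 2058/11 − 1802/11 = 256/11.
So consumers capture (448/11)/64 = 7/11 of each unit of subsidy.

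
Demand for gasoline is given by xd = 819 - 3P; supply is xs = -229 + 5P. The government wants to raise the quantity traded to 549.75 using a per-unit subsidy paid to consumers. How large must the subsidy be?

At x = 549.75, invert demand for the buyer price: Pb = (819 − 549.75)/3 = 89.75; invert supply for the seller price: Ps = (549.75 − (-229))/5 = 155.75.
The subsidy must fill the gap: s = Ps − Pb = 155.75 − 89.75 = 66.

Required subsidy s = 66 per unit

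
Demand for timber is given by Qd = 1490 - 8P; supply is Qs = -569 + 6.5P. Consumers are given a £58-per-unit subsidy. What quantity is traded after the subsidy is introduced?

Q' = 562

Pre-subsidy: 1490 - 8P = -569 + 6.5P gives P* = 142, Q* = 354.
With the rebate, buyers effectively pay Pb = Ps − 58, where Ps is the price sellers receive.
Demand in terms of Ps becomes Qd = 1490 − 8(Ps − 58) = 1954 - 8Ps. Setting this equal to supply: 1954 - 8Ps = -569 + 6.5Ps, so Ps = 174.
Buyers pay Pb = 174 − 58 = 116; Q' = -569 + 6.5·174 = 562.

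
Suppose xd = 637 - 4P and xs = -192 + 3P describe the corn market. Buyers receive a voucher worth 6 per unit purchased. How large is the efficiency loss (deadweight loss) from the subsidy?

Deadweight loss = 216/7

Pre-subsidy: 637 - 4P = -192 + 3P gives P* = 829/7, x* = 1143/7.
With the rebate, buyers effectively pay Pb = Ps − 6, where Ps is the price sellers receive.
Demand in terms of Ps becomes xd = 637 − 4(Ps − 6) = 661 - 4Ps. Setting this equal to supply: 661 - 4Ps = -192 + 3Ps, so Ps = 853/7.
Buyers pay Pb = 853/7 − 6 = 811/7; x' = -192 + 3·(853/7) = 1215/7.
The subsidy expands output by 1215/7 − 1143/7 = 72/7 past the efficient level; on those units the gap between marginal cost and willingness to pay runs from 0 up to 6.
DWL = ½ × 6 × 72/7 = 216/7.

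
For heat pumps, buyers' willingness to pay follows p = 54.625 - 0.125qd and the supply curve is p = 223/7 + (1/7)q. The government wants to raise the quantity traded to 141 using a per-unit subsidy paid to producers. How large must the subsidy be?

Required subsidy s = 15 per unit

At q = 141, from the demand curve buyers pay pb = 54.625 − 0.125·141 = 37; from the supply curve sellers need ps = 223/7 + (1/7)·141 = 52.
The subsidy must fill the gap: s = ps − pb = 52 − 37 = 15.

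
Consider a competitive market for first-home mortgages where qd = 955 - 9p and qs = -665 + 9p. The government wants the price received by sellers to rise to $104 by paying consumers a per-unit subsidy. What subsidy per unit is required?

Required subsidy s = $28 per unit

At a seller price of 104, quantity supplied is -665 + 9·104 = 271.
Buyers absorb 271 only when they pay pb with 955 − 9·pb = 271, i.e. pb = 76.
s = ps − pb = 104 − 76 = 28.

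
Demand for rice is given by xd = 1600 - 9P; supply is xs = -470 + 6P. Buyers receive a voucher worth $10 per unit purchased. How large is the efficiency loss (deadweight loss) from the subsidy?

Deadweight loss = $180

Pre-subsidy: 1600 - 9P = -470 + 6P gives P* = 138, x* = 358.
With the rebate, buyers effectively pay Pb = Ps − 10, where Ps is the price sellers receive.
Demand in terms of Ps becomes xd = 1600 − 9(Ps − 10) = 1690 - 9Ps. Setting this equal to supply: 1690 - 9Ps = -470 + 6Ps, so Ps = 144.
Buyers pay Pb = 144 − 10 = 134; x' = -470 + 6·144 = 394.
The subsidy expands output by 394 − 358 = 36 past the efficient level; on those units the gap between marginal cost and willingness to pay runs from 0 up to 10.
DWL = ½ × 10 × 36 = 180.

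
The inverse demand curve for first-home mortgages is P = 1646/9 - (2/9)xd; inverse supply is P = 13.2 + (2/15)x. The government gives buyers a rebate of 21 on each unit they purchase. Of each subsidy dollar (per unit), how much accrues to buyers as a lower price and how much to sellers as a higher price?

Pre-subsidy: 1646/9 - (2/9)x = 13.2 + (2/15)x gives x* = 477.25 and P* = 461/6.
With the rebate, buyers effectively pay Pb = Ps − 21, where Ps is the price sellers receive.
On the curves, Pb = 1646/9 - (2/9)x and Ps = 13.2 + (2/15)x; the wedge Ps − Pb = 21 gives 13.2 + (2/15)x − (1646/9 - (2/9)x) = 21, so x' = 536.3125.
Then Pb = 1646/9 − (2/9)·536.3125 = 1529/24 and Ps = 13.2 + (2/15)·536.3125 = 2033/24.
Buyers' price falls by P* − Pb = 461/6 − 1529/24 = 13.125; sellers' price rises by Ps − P* = 2033/24 − 461/6 = 7.875.

Buyers gain 13.125 per unit; sellers gain 7.875 per unit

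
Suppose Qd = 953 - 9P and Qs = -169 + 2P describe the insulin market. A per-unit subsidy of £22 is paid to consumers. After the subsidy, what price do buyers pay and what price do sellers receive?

Buyers pay £98; sellers receive £120

Pre-subsidy: 953 - 9P = -169 + 2P gives P* = 102, Q* = 35.
With the rebate, buyers effectively pay Pb = Ps − 22, where Ps is the price sellers receive.
Demand in terms of Ps becomes Qd = 953 − 9(Ps − 22) = 1151 - 9Ps. Setting this equal to supply: 1151 - 9Ps = -169 + 2Ps, so Ps = 120.
Buyers pay Pb = 120 − 22 = 98; Q' = -169 + 2·120 = 71.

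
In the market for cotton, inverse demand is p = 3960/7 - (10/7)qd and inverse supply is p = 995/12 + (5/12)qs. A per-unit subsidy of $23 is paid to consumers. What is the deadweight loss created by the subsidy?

Deadweight loss = 22218/155

Pre-subsidy: 3960/7 - (10/7)q = 995/12 + (5/12)q gives q* = 8111/31 and p* = 5950/31.
With the rebate, buyers effectively pay pb = ps − 23, where ps is the price sellers receive.
On the curves, pb = 3960/7 - (10/7)q and ps = 995/12 + (5/12)q; the wedge ps − pb = 23 gives 995/12 + (5/12)q − (3960/7 - (10/7)q) = 23, so q' = 42487/155.
Then pb = 3960/7 − (10/7)·(42487/155) = 5398/31 and ps = 995/12 + (5/12)·(42487/155) = 6111/31.
The subsidy expands output by 42487/155 − 8111/31 = 1932/155 past the efficient level; on those units the gap between marginal cost and willingness to pay runs from 0 up to 23.
DWL = ½ × 23 × 1932/155 = 22218/155.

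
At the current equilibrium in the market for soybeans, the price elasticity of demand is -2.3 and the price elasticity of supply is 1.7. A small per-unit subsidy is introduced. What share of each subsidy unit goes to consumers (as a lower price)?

Consumer share = 0.425

For a small subsidy around the equilibrium, the benefit split depends on the relative slopes, which at a point are proportional to the elasticities.
Buyer share = εs/(εs + |εd|) = 1.7/(1.7 + 2.3) = 0.425; seller share = |εd|/(εs + |εd|) = 0.575.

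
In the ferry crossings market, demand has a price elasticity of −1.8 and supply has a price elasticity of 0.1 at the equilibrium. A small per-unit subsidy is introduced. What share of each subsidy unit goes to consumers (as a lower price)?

Consumer share = 1/19

For a small subsidy around the equilibrium, the benefit split depends on the relative slopes, which at a point are proportional to the elasticities.
Buyer share = εs/(εs + |εd|) = 0.1/(0.1 + 1.8) = 1/19; seller share = |εd|/(εs + |εd|) = 18/19.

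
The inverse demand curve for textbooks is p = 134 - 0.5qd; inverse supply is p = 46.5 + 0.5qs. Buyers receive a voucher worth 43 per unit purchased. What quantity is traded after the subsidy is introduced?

Pre-subsidy: 134 - 0.5q = 46.5 + 0.5q gives q* = 87.5 and p* = 90.25.
With the rebate, buyers effectively pay pb = ps − 43, where ps is the price sellers receive.
On the curves, pb = 134 - 0.5q and ps = 46.5 + 0.5q; the wedge ps − pb = 43 gives 46.5 + 0.5q − (134 - 0.5q) = 43, so q' = 130.5.
Then pb = 134 − 0.5·130.5 = 68.75 and ps = 46.5 + 0.5·130.5 = 111.75.

q' = 130.5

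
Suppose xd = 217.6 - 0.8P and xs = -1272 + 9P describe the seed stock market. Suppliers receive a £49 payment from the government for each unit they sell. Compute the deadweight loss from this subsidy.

Pre-subsidy: 217.6 - 0.8P = -1272 + 9P gives P* = 152, x* = 96.
With the subsidy, sellers receive Ps = Pb + 49 for each unit, where Pb is the price buyers pay.
Supply in terms of Pb becomes xs = -1272 + 9(Pb + 49) = -831 + 9Pb. Setting this equal to demand: 217.6 - 0.8Pb = -831 + 9Pb, so Pb = 107.
Sellers receive Ps = 107 + 49 = 156; x' = 217.6 − 0.8·107 = 132.
The subsidy expands output by 132 − 96 = 36 past the efficient level; on those units the gap between marginal cost and willingness to pay runs from 0 up to 49.
DWL = ½ × 49 × 36 = 882.

Deadweight loss = £882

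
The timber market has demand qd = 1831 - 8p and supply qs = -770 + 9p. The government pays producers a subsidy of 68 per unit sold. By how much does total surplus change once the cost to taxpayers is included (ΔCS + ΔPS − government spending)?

Net change in total surplus = -9792

Pre-subsidy: 1831 - 8p = -770 + 9p gives p* = 153, q* = 607.
With the subsidy, sellers receive ps = pb + 68 for each unit, where pb is the price buyers pay.
Supply in terms of pb becomes qs = -770 + 9(pb + 68) = -158 + 9pb. Setting this equal to demand: 1831 - 8pb = -158 + 9pb, so pb = 117.
Sellers receive ps = 117 + 68 = 185; q' = 1831 − 8·117 = 895.
ΔCS = ½(607 + 895)(153 − 117) = 27036; ΔPS = ½(607 + 895)(185 − 153) = 24032.
Government spending = 68 × 895 = 60860.
Net change = 27036 + 24032 − 60860 = -9792. The loss equals the DWL triangle ½·68·288.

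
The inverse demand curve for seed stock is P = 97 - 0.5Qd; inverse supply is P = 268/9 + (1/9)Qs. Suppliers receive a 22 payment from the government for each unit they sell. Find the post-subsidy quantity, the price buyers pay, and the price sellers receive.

Pre-subsidy: 97 - 0.5Q = 268/9 + (1/9)Q gives Q* = 110 and P* = 42.
With the subsidy, sellers receive Ps = Pb + 22 for each unit, where Pb is the price buyers pay.
On the curves, Pb = 97 - 0.5Q and Ps = 268/9 + (1/9)Q; the wedge Ps − Pb = 22 gives 268/9 + (1/9)Q − (97 - 0.5Q) = 22, so Q' = 146.
Then Pb = 97 − 0.5·146 = 24 and Ps = 268/9 + (1/9)·146 = 46.

Q' = 146; buyers pay 24; sellers receive 46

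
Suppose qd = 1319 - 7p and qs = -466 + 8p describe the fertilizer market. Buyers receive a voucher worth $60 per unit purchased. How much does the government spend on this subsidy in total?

Government cost = $42600

Pre-subsidy: 1319 - 7p = -466 + 8p gives p* = 119, q* = 486.
With the rebate, buyers effectively pay pb = ps − 60, where ps is the price sellers receive.
Demand in terms of ps becomes qd = 1319 − 7(ps − 60) = 1739 - 7ps. Setting this equal to supply: 1739 - 7ps = -466 + 8ps, so ps = 147.
Buyers pay pb = 147 − 60 = 87; q' = -466 + 8·147 = 710.
Government outlay = subsidy × quantity = 60 × 710 = 42600.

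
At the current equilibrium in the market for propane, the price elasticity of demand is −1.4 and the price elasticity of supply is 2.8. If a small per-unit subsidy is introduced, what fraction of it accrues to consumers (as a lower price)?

For a small subsidy around the equilibrium, the benefit split depends on the relative slopes, which at a point are proportional to the elasticities.
Buyer share = εs/(εs + |εd|) = 2.8/(2.8 + 1.4) = 2/3; seller share = |εd|/(εs + |εd|) = 1/3.

Consumer share = 2/3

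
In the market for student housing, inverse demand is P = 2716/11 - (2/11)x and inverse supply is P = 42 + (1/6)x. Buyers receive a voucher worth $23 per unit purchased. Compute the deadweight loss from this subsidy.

Pre-subsidy: 2716/11 - (2/11)x = 42 + (1/6)x gives x* = 588 and P* = 140.
With the rebate, buyers effectively pay Pb = Ps − 23, where Ps is the price sellers receive.
On the curves, Pb = 2716/11 - (2/11)x and Ps = 42 + (1/6)x; the wedge Ps − Pb = 23 gives 42 + (1/6)x − (2716/11 - (2/11)x) = 23, so x' = 654.
Then Pb = 2716/11 − (2/11)·654 = 128 and Ps = 42 + (1/6)·654 = 151.
The subsidy expands output by 654 − 588 = 66 past the efficient level; on those units the gap between marginal cost and willingness to pay runs from 0 up to 23.
DWL = ½ × 23 × 66 = 759.

Deadweight loss = $759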